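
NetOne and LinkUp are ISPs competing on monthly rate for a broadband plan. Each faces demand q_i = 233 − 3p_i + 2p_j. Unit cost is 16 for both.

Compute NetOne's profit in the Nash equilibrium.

8829.1875

NetOne's profit: π = (p_{NetOne} − 16)(233 − 3p_{NetOne} + 2p_{LinkUp}).
∂π/∂p_{NetOne} = 281 − 6p_{NetOne} + 2p_{LinkUp} = 0 ⇒ p_{NetOne} = 281/6 + (1/3)p_{LinkUp}.
Setting p_{NetOne} = p_{LinkUp} in the reaction function: p_{NetOne} = 281/6 + (1/3)p_{NetOne}, so p_{NetOne} = (281/6) / (2/3) = 70.25.
q_{NetOne} = 233 − 3·70.25 + 2·70.25 = 162.75.
Profit = (70.25 − 16)·162.75 = 8829.1875.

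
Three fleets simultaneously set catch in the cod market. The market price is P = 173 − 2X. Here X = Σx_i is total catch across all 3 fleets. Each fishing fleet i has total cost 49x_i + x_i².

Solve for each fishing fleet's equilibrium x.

A representative fishing fleet's profit is π_i = x_i(173 − 2X) − 49x_i − x_i², with X = x_i + Σ_{j≠i} x_j.
First-order condition: 124 − 6x_i − 2Σ_{j≠i} x_j = 0.
With identical fishing fleets, set every x_j = x: then 124 − 6x − 4x = 0, i.e. x = 124/10 = 12.4.

12.4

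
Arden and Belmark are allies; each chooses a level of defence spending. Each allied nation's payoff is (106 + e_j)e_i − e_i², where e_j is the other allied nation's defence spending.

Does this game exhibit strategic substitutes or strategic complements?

strategic complements

Arden's payoff is (106 + e_B)e_A − e_A².
∂π/∂e_A = 106 + e_B − 2e_A = 0, so e_A = 53 + 0.5e_B.
The best-response slope de_A/de_B = 0.5 > 0: the reaction function is upward-sloping, so the choices are strategic complements.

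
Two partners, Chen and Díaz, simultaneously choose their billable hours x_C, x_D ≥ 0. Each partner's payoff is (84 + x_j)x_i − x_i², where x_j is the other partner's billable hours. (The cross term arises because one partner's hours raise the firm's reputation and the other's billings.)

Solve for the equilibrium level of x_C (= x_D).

84

Chen's payoff is (84 + x_D)x_C − x_C².
∂π/∂x_C = 84 + x_D − 2x_C = 0, so x_C = 42 + 0.5x_D.
By symmetry x_D = x_C; substituting into the reaction function, 0.5x_C = 42 and x_C = 84.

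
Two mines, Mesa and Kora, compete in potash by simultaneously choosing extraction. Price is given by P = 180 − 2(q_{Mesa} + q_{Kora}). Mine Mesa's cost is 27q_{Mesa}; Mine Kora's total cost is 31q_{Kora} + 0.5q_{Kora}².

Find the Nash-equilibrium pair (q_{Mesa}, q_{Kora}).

Mine Mesa's profit: π = q_{Mesa}(180 − 2(q_{Mesa} + q_{Kora})) − 27q_{Mesa}.
∂π/∂q_{Mesa} = 153 − 4q_{Mesa} − 2q_{Kora} = 0, so q_{Mesa} = 38.25 − 0.5q_{Kora}.
For Kora: ∂π/∂q_{Kora} = 149 − 5q_{Kora} − 2q_{Mesa} = 0 ⇒ q_{Kora} = 29.8 − 0.4q_{Mesa}.
Solving the two reaction functions simultaneously: (1 − (−0.5)(−0.4))q_{Mesa} = 38.25 − 0.5·29.8, so 0.8q_{Mesa} = 23.35 and q_{Mesa} = 29.1875.
Then q_{Kora} = 29.8 − 0.4·29.1875 = 18.125.

29.1875, 18.125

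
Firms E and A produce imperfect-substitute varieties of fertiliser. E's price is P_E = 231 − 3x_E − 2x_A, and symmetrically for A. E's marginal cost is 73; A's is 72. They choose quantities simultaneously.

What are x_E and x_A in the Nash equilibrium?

Firm E's profit: π = x_E(231 − 3x_E − 2x_A) − 73x_E.
∂π/∂x_E = 158 − 6x_E − 2x_A = 0 ⇒ x_E = 79/3 − (1/3)x_A.
Similarly x_A = 26.5 − (1/3)x_E.
Plugging x_A into E's best response: x_E = 79/3 − (1/3)(26.5 − (1/3)x_E) ⇒ (8/9)x_E = 17.5, so x_E = 19.6875.
Then x_A = 26.5 − (1/3)·19.6875 = 19.9375.

19.6875, 19.9375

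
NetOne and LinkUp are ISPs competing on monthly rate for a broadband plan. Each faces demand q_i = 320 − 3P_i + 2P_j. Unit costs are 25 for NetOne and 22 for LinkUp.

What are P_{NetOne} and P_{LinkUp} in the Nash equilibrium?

NetOne's profit: π = (P_{NetOne} − 25)(320 − 3P_{NetOne} + 2P_{LinkUp}).
∂π/∂P_{NetOne} = 395 − 6P_{NetOne} + 2P_{LinkUp} = 0 ⇒ P_{NetOne} = 395/6 + (1/3)P_{LinkUp}.
Similarly P_{LinkUp} = 193/3 + (1/3)P_{NetOne}.
Plugging P_{LinkUp} into NetOne's best response: P_{NetOne} = 395/6 + (1/3)(193/3 + (1/3)P_{NetOne}) ⇒ (8/9)P_{NetOne} = 1571/18, so P_{NetOne} = 98.1875.
Then P_{LinkUp} = 193/3 + (1/3)·98.1875 = 97.0625.

98.1875, 97.0625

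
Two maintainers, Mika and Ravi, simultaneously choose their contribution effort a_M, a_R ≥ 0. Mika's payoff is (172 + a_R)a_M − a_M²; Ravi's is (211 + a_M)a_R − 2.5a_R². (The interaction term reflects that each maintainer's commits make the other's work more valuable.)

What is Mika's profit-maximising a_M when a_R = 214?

Expanding Mika's payoff: 172a_M + a_Ra_M − a_M².
∂π/∂a_M = 172 + a_R − 2a_M = 0, so a_M = 86 + 0.5a_R.
At a_R = 214: a_M = 86 + 0.5·214 = 193.

193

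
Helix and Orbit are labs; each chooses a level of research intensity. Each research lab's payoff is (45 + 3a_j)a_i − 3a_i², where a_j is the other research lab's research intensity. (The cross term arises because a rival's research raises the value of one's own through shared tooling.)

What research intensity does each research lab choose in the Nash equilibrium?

Helix's payoff is (45 + 3a_O)a_H − 3a_H².
∂π/∂a_H = 45 + 3a_O − 6a_H = 0, so a_H = 7.5 + 0.5a_O.
By symmetry a_O = a_H; substituting into the reaction function, 0.5a_H = 7.5 and a_H = 15.

15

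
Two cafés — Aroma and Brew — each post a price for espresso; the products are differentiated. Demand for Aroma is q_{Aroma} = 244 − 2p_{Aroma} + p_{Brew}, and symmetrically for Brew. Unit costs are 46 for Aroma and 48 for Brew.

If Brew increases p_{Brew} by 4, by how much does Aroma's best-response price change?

Aroma's profit: π = (p_{Aroma} − 46)(244 − 2p_{Aroma} + p_{Brew}).
∂π/∂p_{Aroma} = 336 − 4p_{Aroma} + p_{Brew} = 0 ⇒ p_{Aroma} = 84 + 0.25p_{Brew}.
The reaction-function slope is 0.25, so a 4-unit rise in p_{Brew} moves p_{Aroma} by 0.25 × 4 = 1. Aroma's best response rises — the actions are strategic complements.

1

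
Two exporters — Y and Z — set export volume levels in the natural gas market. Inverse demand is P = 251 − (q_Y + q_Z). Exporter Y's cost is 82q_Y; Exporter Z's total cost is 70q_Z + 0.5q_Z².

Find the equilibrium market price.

147.2

Exporter Y's profit: π = q_Y(251 − (q_Y + q_Z)) − 82q_Y.
∂π/∂q_Y = 169 − 2q_Y − q_Z = 0, so q_Y = 84.5 − 0.5q_Z.
For Z: ∂π/∂q_Z = 181 − 3q_Z − q_Y = 0 ⇒ q_Z = 181/3 − (1/3)q_Y.
Substituting the second reaction function into the first: q_Y = 84.5 − 0.5(181/3 − (1/3)q_Y), which gives (5/6)q_Y = 163/3 ⇒ q_Y = 65.2.
Then q_Z = 181/3 − (1/3)·65.2 = 38.6.
Equilibrium price: P = 251 − 103.8 = 147.2.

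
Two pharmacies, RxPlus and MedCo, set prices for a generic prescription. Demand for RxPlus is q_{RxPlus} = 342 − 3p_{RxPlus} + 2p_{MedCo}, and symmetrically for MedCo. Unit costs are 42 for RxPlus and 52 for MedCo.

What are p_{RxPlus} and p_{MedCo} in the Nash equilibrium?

RxPlus's profit: π = (p_{RxPlus} − 42)(342 − 3p_{RxPlus} + 2p_{MedCo}).
∂π/∂p_{RxPlus} = 468 − 6p_{RxPlus} + 2p_{MedCo} = 0 ⇒ p_{RxPlus} = 78 + (1/3)p_{MedCo}.
Similarly p_{MedCo} = 83 + (1/3)p_{RxPlus}.
Substituting the second reaction function into the first: p_{RxPlus} = 78 + (1/3)(83 + (1/3)p_{RxPlus}), which gives (8/9)p_{RxPlus} = 317/3 ⇒ p_{RxPlus} = 118.875.
Then p_{MedCo} = 83 + (1/3)·118.875 = 122.625.

118.875, 122.625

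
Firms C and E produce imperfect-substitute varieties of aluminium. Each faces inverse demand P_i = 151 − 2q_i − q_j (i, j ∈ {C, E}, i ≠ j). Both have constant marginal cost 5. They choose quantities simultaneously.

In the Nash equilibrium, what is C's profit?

Firm C's profit: π = q_C(151 − 2q_C − q_E) − 5q_C.
∂π/∂q_C = 146 − 4q_C − q_E = 0 ⇒ q_C = 36.5 − 0.25q_E.
The game is symmetric, so in equilibrium q_E = q_C: the reaction function gives 1.25q_C = 36.5, hence q_C = 29.2.
P_C = 151 − 2·29.2 − 29.2 = 63.4.
Profit = (63.4 − 5)·29.2 = 1705.28.

1705.28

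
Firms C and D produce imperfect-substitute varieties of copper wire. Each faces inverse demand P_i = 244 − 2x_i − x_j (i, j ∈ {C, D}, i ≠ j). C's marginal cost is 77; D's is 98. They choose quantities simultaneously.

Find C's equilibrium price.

Firm C's profit: π = x_C(244 − 2x_C − x_D) − 77x_C.
∂π/∂x_C = 167 − 4x_C − x_D = 0 ⇒ x_C = 41.75 − 0.25x_D.
Similarly x_D = 36.5 − 0.25x_C.
Substituting the second reaction function into the first: x_C = 41.75 − 0.25(36.5 − 0.25x_C), which gives 0.9375x_C = 32.625 ⇒ x_C = 34.8.
Then x_D = 36.5 − 0.25·34.8 = 27.8.
P_C = 244 − 2·34.8 − 27.8 = 146.6.

146.6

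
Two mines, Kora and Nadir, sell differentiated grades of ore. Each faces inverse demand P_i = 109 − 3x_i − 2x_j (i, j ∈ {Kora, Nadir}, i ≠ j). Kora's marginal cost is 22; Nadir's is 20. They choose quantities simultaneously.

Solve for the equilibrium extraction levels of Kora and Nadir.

Mine Kora's profit: π = x_{Kora}(109 − 3x_{Kora} − 2x_{Nadir}) − 22x_{Kora}.
∂π/∂x_{Kora} = 87 − 6x_{Kora} − 2x_{Nadir} = 0 ⇒ x_{Kora} = 14.5 − (1/3)x_{Nadir}.
Similarly x_{Nadir} = 89/6 − (1/3)x_{Kora}.
Substituting the second reaction function into the first: x_{Kora} = 14.5 − (1/3)(89/6 − (1/3)x_{Kora}), which gives (8/9)x_{Kora} = 86/9 ⇒ x_{Kora} = 10.75.
Then x_{Nadir} = 89/6 − (1/3)·10.75 = 11.25.

10.75, 11.25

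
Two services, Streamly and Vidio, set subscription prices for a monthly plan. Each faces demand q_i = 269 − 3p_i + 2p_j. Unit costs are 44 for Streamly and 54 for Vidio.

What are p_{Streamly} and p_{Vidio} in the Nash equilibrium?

Streamly's profit: π = (p_{Streamly} − 44)(269 − 3p_{Streamly} + 2p_{Vidio}).
∂π/∂p_{Streamly} = 401 − 6p_{Streamly} + 2p_{Vidio} = 0 ⇒ p_{Streamly} = 401/6 + (1/3)p_{Vidio}.
Similarly p_{Vidio} = 431/6 + (1/3)p_{Streamly}.
Solving the two reaction functions simultaneously: (1 − (1/3)(1/3))p_{Streamly} = 401/6 + (1/3)·(431/6), so (8/9)p_{Streamly} = 817/9 and p_{Streamly} = 102.125.
Then p_{Vidio} = 431/6 + (1/3)·102.125 = 105.875.

102.125, 105.875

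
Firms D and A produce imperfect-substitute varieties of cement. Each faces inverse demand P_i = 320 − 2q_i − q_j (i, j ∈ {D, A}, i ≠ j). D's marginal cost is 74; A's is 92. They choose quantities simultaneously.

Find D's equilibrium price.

174.8

Firm D's profit: π = q_D(320 − 2q_D − q_A) − 74q_D.
∂π/∂q_D = 246 − 4q_D − q_A = 0 ⇒ q_D = 61.5 − 0.25q_A.
Similarly q_A = 57 − 0.25q_D.
Plugging q_A into D's best response: q_D = 61.5 − 0.25(57 − 0.25q_D) ⇒ 0.9375q_D = 47.25, so q_D = 50.4.
Then q_A = 57 − 0.25·50.4 = 44.4.
P_D = 320 − 2·50.4 − 44.4 = 174.8.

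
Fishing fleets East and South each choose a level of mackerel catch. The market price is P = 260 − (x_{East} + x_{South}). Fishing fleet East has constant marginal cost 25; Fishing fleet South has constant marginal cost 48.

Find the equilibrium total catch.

Fishing fleet East's profit: π = x_{East}(260 − (x_{East} + x_{South})) − 25x_{East}.
∂π/∂x_{East} = 235 − 2x_{East} − x_{South} = 0, so x_{East} = 117.5 − 0.5x_{South}.
By the same steps for South: x_{South} = 106 − 0.5x_{East}.
Substituting the second reaction function into the first: x_{East} = 117.5 − 0.5(106 − 0.5x_{East}), which gives 0.75x_{East} = 64.5 ⇒ x_{East} = 86.
Then x_{South} = 106 − 0.5·86 = 63.
Total catch: 86 + 63 = 149.

149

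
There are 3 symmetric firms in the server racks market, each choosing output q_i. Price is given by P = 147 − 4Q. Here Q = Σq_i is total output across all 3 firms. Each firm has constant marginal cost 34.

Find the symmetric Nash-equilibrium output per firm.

7.0625

A representative firm's profit is π_i = q_i(147 − 4Q) − 34q_i, with Q = q_i + Σ_{j≠i} q_j.
First-order condition: 113 − 8q_i − 4Σ_{j≠i} q_j = 0.
In a symmetric equilibrium every firm chooses the same q, so Σ_{j≠i} q_j = 2q. The condition becomes 113 − 16q = 0, giving q = 113/16 = 7.0625.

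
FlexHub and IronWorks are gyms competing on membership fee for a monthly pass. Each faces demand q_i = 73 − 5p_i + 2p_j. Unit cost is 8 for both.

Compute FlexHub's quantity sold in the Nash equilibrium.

FlexHub's profit: π = (p_{FlexHub} − 8)(73 − 5p_{FlexHub} + 2p_{IronWorks}).
∂π/∂p_{FlexHub} = 113 − 10p_{FlexHub} + 2p_{IronWorks} = 0 ⇒ p_{FlexHub} = 11.3 + 0.2p_{IronWorks}.
Setting p_{FlexHub} = p_{IronWorks} in the reaction function: p_{FlexHub} = 11.3 + 0.2p_{FlexHub}, so p_{FlexHub} = 11.3 / 0.8 = 14.125.
q_{FlexHub} = 73 − 5·14.125 + 2·14.125 = 30.625.

30.625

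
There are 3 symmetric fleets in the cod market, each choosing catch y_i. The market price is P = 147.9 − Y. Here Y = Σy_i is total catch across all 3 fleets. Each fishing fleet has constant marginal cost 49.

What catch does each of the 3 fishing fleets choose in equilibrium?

24.725

A representative fishing fleet's profit is π_i = y_i(147.9 − Y) − 49y_i, with Y = y_i + Σ_{j≠i} y_j.
First-order condition: 98.9 − 2y_i − Σ_{j≠i} y_j = 0.
Imposing symmetry (y_j = y for all j) turns Σ_{j≠i} y_j into 2y, so 98.9 = 4y and y = 24.725.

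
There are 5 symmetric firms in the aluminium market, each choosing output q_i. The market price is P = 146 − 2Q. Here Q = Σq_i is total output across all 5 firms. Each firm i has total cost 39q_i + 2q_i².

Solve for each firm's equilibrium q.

A representative firm's profit is π_i = q_i(146 − 2Q) − 39q_i − 2q_i², with Q = q_i + Σ_{j≠i} q_j.
First-order condition: 107 − 8q_i − 2Σ_{j≠i} q_j = 0.
In a symmetric equilibrium every firm chooses the same q, so Σ_{j≠i} q_j = 4q. The condition becomes 107 − 16q = 0, giving q = 107/16 = 6.6875.

6.6875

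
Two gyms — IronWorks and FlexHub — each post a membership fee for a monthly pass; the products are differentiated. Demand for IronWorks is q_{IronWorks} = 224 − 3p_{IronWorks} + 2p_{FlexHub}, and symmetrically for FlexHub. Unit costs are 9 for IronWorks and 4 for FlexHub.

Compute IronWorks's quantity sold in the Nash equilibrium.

158.4375

IronWorks's profit: π = (p_{IronWorks} − 9)(224 − 3p_{IronWorks} + 2p_{FlexHub}).
∂π/∂p_{IronWorks} = 251 − 6p_{IronWorks} + 2p_{FlexHub} = 0 ⇒ p_{IronWorks} = 251/6 + (1/3)p_{FlexHub}.
Similarly p_{FlexHub} = 118/3 + (1/3)p_{IronWorks}.
Solving the two reaction functions simultaneously: (1 − (1/3)(1/3))p_{IronWorks} = 251/6 + (1/3)·(118/3), so (8/9)p_{IronWorks} = 989/18 and p_{IronWorks} = 61.8125.
Then p_{FlexHub} = 118/3 + (1/3)·61.8125 = 59.9375.
q_{IronWorks} = 224 − 3·61.8125 + 2·59.9375 = 158.4375.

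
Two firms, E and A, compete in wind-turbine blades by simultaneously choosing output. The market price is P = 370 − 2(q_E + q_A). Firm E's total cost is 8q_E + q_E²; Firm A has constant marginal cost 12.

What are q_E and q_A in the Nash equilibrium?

36.6, 71.2

Firm E's profit: π = q_E(370 − 2(q_E + q_A)) − 8q_E − q_E².
∂π/∂q_E = 362 − 6q_E − 2q_A = 0, so q_E = 181/3 − (1/3)q_A.
For A: ∂π/∂q_A = 358 − 4q_A − 2q_E = 0 ⇒ q_A = 89.5 − 0.5q_E.
Plugging q_A into E's best response: q_E = 181/3 − (1/3)(89.5 − 0.5q_E) ⇒ (5/6)q_E = 30.5, so q_E = 36.6.
Then q_A = 89.5 − 0.5·36.6 = 71.2.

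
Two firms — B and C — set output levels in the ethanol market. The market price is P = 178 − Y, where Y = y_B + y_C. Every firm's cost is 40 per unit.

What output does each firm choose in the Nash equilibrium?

46

Firm B's profit: π = y_B(178 − (y_B + y_C)) − 40y_B.
∂π/∂y_B = 138 − 2y_B − y_C = 0, so y_B = 69 − 0.5y_C.
Setting y_B = y_C in the reaction function: y_B = 69 − 0.5y_B, so y_B = 69 / 1.5 = 46.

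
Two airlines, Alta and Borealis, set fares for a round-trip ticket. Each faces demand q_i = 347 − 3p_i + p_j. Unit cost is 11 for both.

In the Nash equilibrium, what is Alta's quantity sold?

Alta's profit: π = (p_{Alta} − 11)(347 − 3p_{Alta} + p_{Borealis}).
∂π/∂p_{Alta} = 380 − 6p_{Alta} + p_{Borealis} = 0 ⇒ p_{Alta} = 190/3 + (1/6)p_{Borealis}.
The game is symmetric, so in equilibrium p_{Borealis} = p_{Alta}: the reaction function gives (5/6)p_{Alta} = 190/3, hence p_{Alta} = 76.
q_{Alta} = 347 − 3·76 + 76 = 195.

195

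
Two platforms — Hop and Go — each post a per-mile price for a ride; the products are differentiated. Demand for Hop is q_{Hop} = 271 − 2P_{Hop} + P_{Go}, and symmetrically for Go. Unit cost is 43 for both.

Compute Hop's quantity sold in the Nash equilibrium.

152

Hop's profit: π = (P_{Hop} − 43)(271 − 2P_{Hop} + P_{Go}).
∂π/∂P_{Hop} = 357 − 4P_{Hop} + P_{Go} = 0 ⇒ P_{Hop} = 89.25 + 0.25P_{Go}.
Setting P_{Hop} = P_{Go} in the reaction function: P_{Hop} = 89.25 + 0.25P_{Hop}, so P_{Hop} = 89.25 / 0.75 = 119.
q_{Hop} = 271 − 2·119 + 119 = 152.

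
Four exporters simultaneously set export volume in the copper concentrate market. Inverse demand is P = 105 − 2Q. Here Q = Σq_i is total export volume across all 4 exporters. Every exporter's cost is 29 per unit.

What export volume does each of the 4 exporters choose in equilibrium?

A representative exporter's profit is π_i = q_i(105 − 2Q) − 29q_i, with Q = q_i + Σ_{j≠i} q_j.
First-order condition: 76 − 4q_i − 2Σ_{j≠i} q_j = 0.
With identical exporters, set every q_j = q: then 76 − 4q − 6q = 0, i.e. q = 76/10 = 7.6.

7.6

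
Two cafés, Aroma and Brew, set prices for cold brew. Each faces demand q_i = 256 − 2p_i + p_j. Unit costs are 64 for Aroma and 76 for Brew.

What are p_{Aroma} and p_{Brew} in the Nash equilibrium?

Aroma's profit: π = (p_{Aroma} − 64)(256 − 2p_{Aroma} + p_{Brew}).
∂π/∂p_{Aroma} = 384 − 4p_{Aroma} + p_{Brew} = 0 ⇒ p_{Aroma} = 96 + 0.25p_{Brew}.
Similarly p_{Brew} = 102 + 0.25p_{Aroma}.
Plugging p_{Brew} into Aroma's best response: p_{Aroma} = 96 + 0.25(102 + 0.25p_{Aroma}) ⇒ 0.9375p_{Aroma} = 121.5, so p_{Aroma} = 129.6.
Then p_{Brew} = 102 + 0.25·129.6 = 134.4.

129.6, 134.4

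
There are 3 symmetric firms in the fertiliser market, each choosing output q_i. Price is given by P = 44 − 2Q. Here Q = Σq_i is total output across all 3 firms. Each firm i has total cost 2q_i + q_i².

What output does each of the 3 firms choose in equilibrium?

A representative firm's profit is π_i = q_i(44 − 2Q) − 2q_i − q_i², with Q = q_i + Σ_{j≠i} q_j.
First-order condition: 42 − 6q_i − 2Σ_{j≠i} q_j = 0.
Imposing symmetry (q_j = q for all j) turns Σ_{j≠i} q_j into 2q, so 42 = 10q and q = 4.2.

4.2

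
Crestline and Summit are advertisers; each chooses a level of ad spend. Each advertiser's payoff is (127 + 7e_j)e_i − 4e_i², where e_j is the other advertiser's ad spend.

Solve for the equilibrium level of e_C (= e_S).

127

Crestline's payoff is (127 + 7e_S)e_C − 4e_C².
∂π/∂e_C = 127 + 7e_S − 8e_C = 0, so e_C = 15.875 + 0.875e_S.
The game is symmetric, so in equilibrium e_S = e_C: the reaction function gives 0.125e_C = 15.875, hence e_C = 127.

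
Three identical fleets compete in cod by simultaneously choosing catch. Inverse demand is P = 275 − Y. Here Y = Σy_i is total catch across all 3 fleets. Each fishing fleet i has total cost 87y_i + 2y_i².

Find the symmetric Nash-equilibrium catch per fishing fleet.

A representative fishing fleet's profit is π_i = y_i(275 − Y) − 87y_i − 2y_i², with Y = y_i + Σ_{j≠i} y_j.
First-order condition: 188 − 6y_i − Σ_{j≠i} y_j = 0.
In a symmetric equilibrium every fishing fleet chooses the same y, so Σ_{j≠i} y_j = 2y. The condition becomes 188 − 8y = 0, giving y = 188/8 = 23.5.

23.5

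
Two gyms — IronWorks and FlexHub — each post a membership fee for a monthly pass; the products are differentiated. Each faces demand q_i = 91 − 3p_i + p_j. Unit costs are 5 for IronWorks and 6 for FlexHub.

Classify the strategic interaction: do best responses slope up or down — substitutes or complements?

IronWorks's profit: π = (p_{IronWorks} − 5)(91 − 3p_{IronWorks} + p_{FlexHub}).
∂π/∂p_{IronWorks} = 106 − 6p_{IronWorks} + p_{FlexHub} = 0 ⇒ p_{IronWorks} = 53/3 + (1/6)p_{FlexHub}.
The best-response slope dp_{IronWorks}/dp_{FlexHub} = 1/6 > 0: the reaction function is upward-sloping, so the choices are strategic complements.

strategic complements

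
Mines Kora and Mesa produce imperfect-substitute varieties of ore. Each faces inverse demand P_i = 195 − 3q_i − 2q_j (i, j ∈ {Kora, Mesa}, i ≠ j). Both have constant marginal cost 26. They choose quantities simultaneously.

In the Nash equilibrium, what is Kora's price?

89.375

Mine Kora's profit: π = q_{Kora}(195 − 3q_{Kora} − 2q_{Mesa}) − 26q_{Kora}.
∂π/∂q_{Kora} = 169 − 6q_{Kora} − 2q_{Mesa} = 0 ⇒ q_{Kora} = 169/6 − (1/3)q_{Mesa}.
The game is symmetric, so in equilibrium q_{Mesa} = q_{Kora}: the reaction function gives (4/3)q_{Kora} = 169/6, hence q_{Kora} = 21.125.
P_{Kora} = 195 − 3·21.125 − 2·21.125 = 89.375.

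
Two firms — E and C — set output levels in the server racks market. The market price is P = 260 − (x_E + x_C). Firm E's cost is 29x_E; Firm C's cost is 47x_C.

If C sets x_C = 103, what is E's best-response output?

Firm E's profit: π = x_E(260 − (x_E + x_C)) − 29x_E.
∂π/∂x_E = 231 − 2x_E − x_C = 0, so x_E = 115.5 − 0.5x_C.
At x_C = 103: x_E = 115.5 − 0.5·103 = 64.

64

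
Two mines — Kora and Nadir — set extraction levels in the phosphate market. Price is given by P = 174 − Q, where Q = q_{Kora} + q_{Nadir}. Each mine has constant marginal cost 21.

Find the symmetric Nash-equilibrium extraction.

51

Mine Kora's profit: π = q_{Kora}(174 − (q_{Kora} + q_{Nadir})) − 21q_{Kora}.
∂π/∂q_{Kora} = 153 − 2q_{Kora} − q_{Nadir} = 0, so q_{Kora} = 76.5 − 0.5q_{Nadir}.
Setting q_{Kora} = q_{Nadir} in the reaction function: q_{Kora} = 76.5 − 0.5q_{Kora}, so q_{Kora} = 76.5 / 1.5 = 51.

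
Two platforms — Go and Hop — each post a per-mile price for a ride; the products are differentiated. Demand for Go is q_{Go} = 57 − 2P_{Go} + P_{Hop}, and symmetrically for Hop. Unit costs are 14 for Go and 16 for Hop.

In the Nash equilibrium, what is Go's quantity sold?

29.2

Go's profit: π = (P_{Go} − 14)(57 − 2P_{Go} + P_{Hop}).
∂π/∂P_{Go} = 85 − 4P_{Go} + P_{Hop} = 0 ⇒ P_{Go} = 21.25 + 0.25P_{Hop}.
Similarly P_{Hop} = 22.25 + 0.25P_{Go}.
Substituting the second reaction function into the first: P_{Go} = 21.25 + 0.25(22.25 + 0.25P_{Go}), which gives 0.9375P_{Go} = 26.8125 ⇒ P_{Go} = 28.6.
Then P_{Hop} = 22.25 + 0.25·28.6 = 29.4.
q_{Go} = 57 − 2·28.6 + 29.4 = 29.2.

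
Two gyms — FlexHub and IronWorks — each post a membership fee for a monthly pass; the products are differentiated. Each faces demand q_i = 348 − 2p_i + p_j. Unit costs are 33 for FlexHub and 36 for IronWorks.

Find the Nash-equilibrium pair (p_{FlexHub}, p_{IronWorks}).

138.4, 139.6

FlexHub's profit: π = (p_{FlexHub} − 33)(348 − 2p_{FlexHub} + p_{IronWorks}).
∂π/∂p_{FlexHub} = 414 − 4p_{FlexHub} + p_{IronWorks} = 0 ⇒ p_{FlexHub} = 103.5 + 0.25p_{IronWorks}.
Similarly p_{IronWorks} = 105 + 0.25p_{FlexHub}.
Substituting the second reaction function into the first: p_{FlexHub} = 103.5 + 0.25(105 + 0.25p_{FlexHub}), which gives 0.9375p_{FlexHub} = 129.75 ⇒ p_{FlexHub} = 138.4.
Then p_{IronWorks} = 105 + 0.25·138.4 = 139.6.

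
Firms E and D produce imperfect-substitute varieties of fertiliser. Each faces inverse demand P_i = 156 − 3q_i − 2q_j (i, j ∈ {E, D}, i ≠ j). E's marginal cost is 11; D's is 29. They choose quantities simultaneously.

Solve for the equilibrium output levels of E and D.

19.25, 14.75

Firm E's profit: π = q_E(156 − 3q_E − 2q_D) − 11q_E.
∂π/∂q_E = 145 − 6q_E − 2q_D = 0 ⇒ q_E = 145/6 − (1/3)q_D.
Similarly q_D = 127/6 − (1/3)q_E.
Solving the two reaction functions simultaneously: (1 − (−1/3)(−1/3))q_E = 145/6 − (1/3)·(127/6), so (8/9)q_E = 154/9 and q_E = 19.25.
Then q_D = 127/6 − (1/3)·19.25 = 14.75.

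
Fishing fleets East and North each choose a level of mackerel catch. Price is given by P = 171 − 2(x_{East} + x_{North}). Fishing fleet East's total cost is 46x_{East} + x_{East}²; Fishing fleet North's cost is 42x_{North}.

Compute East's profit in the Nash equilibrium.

439.23

Fishing fleet East's profit: π = x_{East}(171 − 2(x_{East} + x_{North})) − 46x_{East} − x_{East}².
∂π/∂x_{East} = 125 − 6x_{East} − 2x_{North} = 0, so x_{East} = 125/6 − (1/3)x_{North}.
For North: ∂π/∂x_{North} = 129 − 4x_{North} − 2x_{East} = 0 ⇒ x_{North} = 32.25 − 0.5x_{East}.
Solving the two reaction functions simultaneously: (1 − (−1/3)(−0.5))x_{East} = 125/6 − (1/3)·32.25, so (5/6)x_{East} = 121/12 and x_{East} = 12.1.
Then x_{North} = 32.25 − 0.5·12.1 = 26.2.
Price P = 171 − 2·38.3 = 94.4.
East's profit: (94.4 − 46)·12.1 − (12.1)² = 439.23.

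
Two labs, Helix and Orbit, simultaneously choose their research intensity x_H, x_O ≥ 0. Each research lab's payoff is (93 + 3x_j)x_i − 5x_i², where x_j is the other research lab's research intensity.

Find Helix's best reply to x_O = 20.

Helix's payoff is (93 + 3x_O)x_H − 5x_H².
∂π/∂x_H = 93 + 3x_O − 10x_H = 0, so x_H = 9.3 + 0.3x_O.
At x_O = 20: x_H = 9.3 + 0.3·20 = 15.3.

15.3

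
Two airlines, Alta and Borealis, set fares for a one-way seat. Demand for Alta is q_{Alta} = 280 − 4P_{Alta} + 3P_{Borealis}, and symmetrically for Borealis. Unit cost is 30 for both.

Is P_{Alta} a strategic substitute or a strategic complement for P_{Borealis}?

Alta's profit: π = (P_{Alta} − 30)(280 − 4P_{Alta} + 3P_{Borealis}).
∂π/∂P_{Alta} = 400 − 8P_{Alta} + 3P_{Borealis} = 0 ⇒ P_{Alta} = 50 + 0.375P_{Borealis}.
The best-response slope dP_{Alta}/dP_{Borealis} = 0.375 > 0: the reaction function is upward-sloping, so the choices are strategic complements.

strategic complements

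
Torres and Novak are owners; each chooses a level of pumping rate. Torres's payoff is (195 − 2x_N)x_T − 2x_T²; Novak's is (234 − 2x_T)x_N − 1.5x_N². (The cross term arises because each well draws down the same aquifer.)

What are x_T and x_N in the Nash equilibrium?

Expanding Torres's payoff: 195x_T − 2x_Nx_T − 2x_T².
∂π/∂x_T = 195 − 2x_N − 4x_T = 0, so x_T = 48.75 − 0.5x_N.
Likewise for Novak: x_N = 78 − (2/3)x_T.
Substituting the second reaction function into the first: x_T = 48.75 − 0.5(78 − (2/3)x_T), which gives (2/3)x_T = 9.75 ⇒ x_T = 14.625.
Then x_N = 78 − (2/3)·14.625 = 68.25.

14.625, 68.25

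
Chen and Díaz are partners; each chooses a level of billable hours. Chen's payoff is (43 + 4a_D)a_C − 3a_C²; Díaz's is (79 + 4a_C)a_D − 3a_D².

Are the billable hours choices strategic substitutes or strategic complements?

strategic complements

Expanding Chen's payoff: 43a_C + 4a_Da_C − 3a_C².
∂π/∂a_C = 43 + 4a_D − 6a_C = 0, so a_C = 43/6 + (2/3)a_D.
The best-response slope da_C/da_D = 2/3 > 0: the reaction function is upward-sloping, so the choices are strategic complements.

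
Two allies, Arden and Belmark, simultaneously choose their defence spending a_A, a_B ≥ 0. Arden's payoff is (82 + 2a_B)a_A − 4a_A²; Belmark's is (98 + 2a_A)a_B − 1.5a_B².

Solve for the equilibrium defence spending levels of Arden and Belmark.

Expanding Arden's payoff: 82a_A + 2a_Ba_A − 4a_A².
∂π/∂a_A = 82 + 2a_B − 8a_A = 0, so a_A = 10.25 + 0.25a_B.
Likewise for Belmark: a_B = 98/3 + (2/3)a_A.
Solving the two reaction functions simultaneously: (1 − (0.25)(2/3))a_A = 10.25 + 0.25·(98/3), so (5/6)a_A = 221/12 and a_A = 22.1.
Then a_B = 98/3 + (2/3)·22.1 = 47.4.

22.1, 47.4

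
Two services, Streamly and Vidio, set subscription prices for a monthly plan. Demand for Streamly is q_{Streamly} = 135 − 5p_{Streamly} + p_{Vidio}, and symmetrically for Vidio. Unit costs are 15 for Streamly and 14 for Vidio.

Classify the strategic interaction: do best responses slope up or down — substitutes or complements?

strategic complements

Streamly's profit: π = (p_{Streamly} − 15)(135 − 5p_{Streamly} + p_{Vidio}).
∂π/∂p_{Streamly} = 210 − 10p_{Streamly} + p_{Vidio} = 0 ⇒ p_{Streamly} = 21 + 0.1p_{Vidio}.
The best-response slope dp_{Streamly}/dp_{Vidio} = 0.1 > 0: the reaction function is upward-sloping, so the choices are strategic complements.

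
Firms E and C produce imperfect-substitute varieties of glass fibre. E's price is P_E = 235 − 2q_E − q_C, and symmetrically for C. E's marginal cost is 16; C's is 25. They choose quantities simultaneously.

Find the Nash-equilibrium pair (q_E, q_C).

44.4, 41.4

Firm E's profit: π = q_E(235 − 2q_E − q_C) − 16q_E.
∂π/∂q_E = 219 − 4q_E − q_C = 0 ⇒ q_E = 54.75 − 0.25q_C.
Similarly q_C = 52.5 − 0.25q_E.
Plugging q_C into E's best response: q_E = 54.75 − 0.25(52.5 − 0.25q_E) ⇒ 0.9375q_E = 41.625, so q_E = 44.4.
Then q_C = 52.5 − 0.25·44.4 = 41.4.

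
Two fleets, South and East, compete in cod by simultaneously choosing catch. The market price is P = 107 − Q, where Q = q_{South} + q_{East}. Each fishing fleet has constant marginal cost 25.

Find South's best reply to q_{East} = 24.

Fishing fleet South's profit: π = q_{South}(107 − (q_{South} + q_{East})) − 25q_{South}.
∂π/∂q_{South} = 82 − 2q_{South} − q_{East} = 0, so q_{South} = 41 − 0.5q_{East}.
At q_{East} = 24: q_{South} = 41 − 0.5·24 = 29.

29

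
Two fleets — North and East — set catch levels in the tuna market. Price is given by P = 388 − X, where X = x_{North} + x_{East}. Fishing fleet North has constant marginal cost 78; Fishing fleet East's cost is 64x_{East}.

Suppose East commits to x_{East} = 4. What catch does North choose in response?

Fishing fleet North's profit: π = x_{North}(388 − (x_{North} + x_{East})) − 78x_{North}.
∂π/∂x_{North} = 310 − 2x_{North} − x_{East} = 0, so x_{North} = 155 − 0.5x_{East}.
At x_{East} = 4: x_{North} = 155 − 0.5·4 = 153.

153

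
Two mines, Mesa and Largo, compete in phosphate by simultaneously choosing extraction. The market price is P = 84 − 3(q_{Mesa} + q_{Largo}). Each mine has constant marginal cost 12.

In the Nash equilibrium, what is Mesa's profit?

192

Mine Mesa's profit: π = q_{Mesa}(84 − 3(q_{Mesa} + q_{Largo})) − 12q_{Mesa}.
∂π/∂q_{Mesa} = 72 − 6q_{Mesa} − 3q_{Largo} = 0, so q_{Mesa} = 12 − 0.5q_{Largo}.
Setting q_{Mesa} = q_{Largo} in the reaction function: q_{Mesa} = 12 − 0.5q_{Mesa}, so q_{Mesa} = 12 / 1.5 = 8.
Price P = 84 − 3·16 = 36.
Mesa's profit: (36 − 12)·8 = 192.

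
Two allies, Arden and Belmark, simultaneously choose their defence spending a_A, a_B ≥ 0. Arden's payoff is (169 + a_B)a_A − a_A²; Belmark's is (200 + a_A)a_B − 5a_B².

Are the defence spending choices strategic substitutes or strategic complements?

strategic complements

Expanding Arden's payoff: 169a_A + a_Ba_A − a_A².
∂π/∂a_A = 169 + a_B − 2a_A = 0, so a_A = 84.5 + 0.5a_B.
The best-response slope da_A/da_B = 0.5 > 0: the reaction function is upward-sloping, so the choices are strategic complements.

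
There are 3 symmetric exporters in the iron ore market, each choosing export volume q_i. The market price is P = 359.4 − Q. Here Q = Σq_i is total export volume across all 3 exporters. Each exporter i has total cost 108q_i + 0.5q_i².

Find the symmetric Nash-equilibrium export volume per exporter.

50.28

A representative exporter's profit is π_i = q_i(359.4 − Q) − 108q_i − 0.5q_i², with Q = q_i + Σ_{j≠i} q_j.
First-order condition: 251.4 − 3q_i − Σ_{j≠i} q_j = 0.
With identical exporters, set every q_j = q: then 251.4 − 3q − 2q = 0, i.e. q = 251.4/5 = 50.28.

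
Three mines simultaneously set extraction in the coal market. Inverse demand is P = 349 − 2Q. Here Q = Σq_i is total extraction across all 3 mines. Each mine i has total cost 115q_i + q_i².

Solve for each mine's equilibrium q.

A representative mine's profit is π_i = q_i(349 − 2Q) − 115q_i − q_i², with Q = q_i + Σ_{j≠i} q_j.
First-order condition: 234 − 6q_i − 2Σ_{j≠i} q_j = 0.
Imposing symmetry (q_j = q for all j) turns Σ_{j≠i} q_j into 2q, so 234 = 10q and q = 23.4.

23.4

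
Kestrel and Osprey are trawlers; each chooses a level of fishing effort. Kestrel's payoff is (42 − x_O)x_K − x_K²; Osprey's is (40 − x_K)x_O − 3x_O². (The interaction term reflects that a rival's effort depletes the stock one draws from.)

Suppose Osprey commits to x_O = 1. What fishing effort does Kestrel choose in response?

20.5

Expanding Kestrel's payoff: 42x_K − x_Ox_K − x_K².
∂π/∂x_K = 42 − x_O − 2x_K = 0, so x_K = 21 − 0.5x_O.
At x_O = 1: x_K = 21 − 0.5·1 = 20.5.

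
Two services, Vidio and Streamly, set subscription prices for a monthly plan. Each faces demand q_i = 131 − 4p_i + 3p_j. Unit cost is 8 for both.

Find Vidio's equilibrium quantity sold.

Vidio's profit: π = (p_{Vidio} − 8)(131 − 4p_{Vidio} + 3p_{Streamly}).
∂π/∂p_{Vidio} = 163 − 8p_{Vidio} + 3p_{Streamly} = 0 ⇒ p_{Vidio} = 20.375 + 0.375p_{Streamly}.
By symmetry p_{Streamly} = p_{Vidio}; substituting into the reaction function, 0.625p_{Vidio} = 20.375 and p_{Vidio} = 32.6.
q_{Vidio} = 131 − 4·32.6 + 3·32.6 = 98.4.

98.4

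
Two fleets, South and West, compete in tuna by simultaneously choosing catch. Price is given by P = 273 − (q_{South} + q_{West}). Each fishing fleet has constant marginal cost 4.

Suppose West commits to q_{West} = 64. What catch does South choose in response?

Fishing fleet South's profit: π = q_{South}(273 − (q_{South} + q_{West})) − 4q_{South}.
∂π/∂q_{South} = 269 − 2q_{South} − q_{West} = 0, so q_{South} = 134.5 − 0.5q_{West}.
At q_{West} = 64: q_{South} = 134.5 − 0.5·64 = 102.5.

102.5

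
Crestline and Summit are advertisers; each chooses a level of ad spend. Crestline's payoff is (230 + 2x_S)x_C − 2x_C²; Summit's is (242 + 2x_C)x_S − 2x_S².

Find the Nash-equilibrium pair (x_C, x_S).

Expanding Crestline's payoff: 230x_C + 2x_Sx_C − 2x_C².
∂π/∂x_C = 230 + 2x_S − 4x_C = 0, so x_C = 57.5 + 0.5x_S.
Likewise for Summit: x_S = 60.5 + 0.5x_C.
Substituting the second reaction function into the first: x_C = 57.5 + 0.5(60.5 + 0.5x_C), which gives 0.75x_C = 87.75 ⇒ x_C = 117.
Then x_S = 60.5 + 0.5·117 = 119.

117, 119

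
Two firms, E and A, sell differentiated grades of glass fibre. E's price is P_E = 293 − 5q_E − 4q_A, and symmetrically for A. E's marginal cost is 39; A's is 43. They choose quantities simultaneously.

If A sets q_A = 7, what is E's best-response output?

22.6

Firm E's profit: π = q_E(293 − 5q_E − 4q_A) − 39q_E.
∂π/∂q_E = 254 − 10q_E − 4q_A = 0 ⇒ q_E = 25.4 − 0.4q_A.
At q_A = 7: q_E = 25.4 − 0.4·7 = 22.6.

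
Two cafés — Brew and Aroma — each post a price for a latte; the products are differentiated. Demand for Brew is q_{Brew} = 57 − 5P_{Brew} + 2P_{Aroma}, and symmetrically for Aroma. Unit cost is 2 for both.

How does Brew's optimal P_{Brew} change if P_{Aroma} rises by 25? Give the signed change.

Brew's profit: π = (P_{Brew} − 2)(57 − 5P_{Brew} + 2P_{Aroma}).
∂π/∂P_{Brew} = 67 − 10P_{Brew} + 2P_{Aroma} = 0 ⇒ P_{Brew} = 6.7 + 0.2P_{Aroma}.
The reaction-function slope is 0.2, so a 25-unit rise in P_{Aroma} moves P_{Brew} by 0.2 × 25 = 5. Brew's best response rises — the actions are strategic complements.

5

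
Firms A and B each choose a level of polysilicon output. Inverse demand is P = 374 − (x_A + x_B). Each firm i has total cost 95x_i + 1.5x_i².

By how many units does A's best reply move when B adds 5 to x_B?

Firm A's profit: π = x_A(374 − (x_A + x_B)) − 95x_A − 1.5x_A².
∂π/∂x_A = 279 − 5x_A − x_B = 0, so x_A = 55.8 − 0.2x_B.
The reaction-function slope is −0.2, so a 5-unit rise in x_B moves x_A by −0.2 × 5 = −1. A's best response falls — the actions are strategic substitutes.

-1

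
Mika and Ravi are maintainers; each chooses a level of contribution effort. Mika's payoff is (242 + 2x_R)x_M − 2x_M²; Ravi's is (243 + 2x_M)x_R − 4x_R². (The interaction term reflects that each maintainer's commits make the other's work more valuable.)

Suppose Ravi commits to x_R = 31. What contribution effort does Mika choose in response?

Expanding Mika's payoff: 242x_M + 2x_Rx_M − 2x_M².
∂π/∂x_M = 242 + 2x_R − 4x_M = 0, so x_M = 60.5 + 0.5x_R.
At x_R = 31: x_M = 60.5 + 0.5·31 = 76.

76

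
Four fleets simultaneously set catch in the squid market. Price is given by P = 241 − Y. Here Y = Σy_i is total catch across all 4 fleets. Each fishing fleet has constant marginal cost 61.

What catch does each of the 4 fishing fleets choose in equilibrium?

A representative fishing fleet's profit is π_i = y_i(241 − Y) − 61y_i, with Y = y_i + Σ_{j≠i} y_j.
First-order condition: 180 − 2y_i − Σ_{j≠i} y_j = 0.
With identical fishing fleets, set every y_j = y: then 180 − 2y − 3y = 0, i.e. y = 180/5 = 36.

36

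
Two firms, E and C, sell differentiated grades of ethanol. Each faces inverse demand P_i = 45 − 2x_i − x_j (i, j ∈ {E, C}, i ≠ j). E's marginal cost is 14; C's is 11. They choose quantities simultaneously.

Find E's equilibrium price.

Firm E's profit: π = x_E(45 − 2x_E − x_C) − 14x_E.
∂π/∂x_E = 31 − 4x_E − x_C = 0 ⇒ x_E = 7.75 − 0.25x_C.
Similarly x_C = 8.5 − 0.25x_E.
Substituting the second reaction function into the first: x_E = 7.75 − 0.25(8.5 − 0.25x_E), which gives 0.9375x_E = 5.625 ⇒ x_E = 6.
Then x_C = 8.5 − 0.25·6 = 7.
P_E = 45 − 2·6 − 7 = 26.

26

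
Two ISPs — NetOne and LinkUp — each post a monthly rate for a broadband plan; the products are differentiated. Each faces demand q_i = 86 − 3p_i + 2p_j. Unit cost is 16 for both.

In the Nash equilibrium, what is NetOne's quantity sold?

NetOne's profit: π = (p_{NetOne} − 16)(86 − 3p_{NetOne} + 2p_{LinkUp}).
∂π/∂p_{NetOne} = 134 − 6p_{NetOne} + 2p_{LinkUp} = 0 ⇒ p_{NetOne} = 67/3 + (1/3)p_{LinkUp}.
The game is symmetric, so in equilibrium p_{LinkUp} = p_{NetOne}: the reaction function gives (2/3)p_{NetOne} = 67/3, hence p_{NetOne} = 33.5.
q_{NetOne} = 86 − 3·33.5 + 2·33.5 = 52.5.

52.5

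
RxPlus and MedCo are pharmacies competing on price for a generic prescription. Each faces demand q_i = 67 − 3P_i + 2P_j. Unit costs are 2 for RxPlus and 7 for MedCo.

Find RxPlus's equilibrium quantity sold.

51.5625

RxPlus's profit: π = (P_{RxPlus} − 2)(67 − 3P_{RxPlus} + 2P_{MedCo}).
∂π/∂P_{RxPlus} = 73 − 6P_{RxPlus} + 2P_{MedCo} = 0 ⇒ P_{RxPlus} = 73/6 + (1/3)P_{MedCo}.
Similarly P_{MedCo} = 44/3 + (1/3)P_{RxPlus}.
Solving the two reaction functions simultaneously: (1 − (1/3)(1/3))P_{RxPlus} = 73/6 + (1/3)·(44/3), so (8/9)P_{RxPlus} = 307/18 and P_{RxPlus} = 19.1875.
Then P_{MedCo} = 44/3 + (1/3)·19.1875 = 21.0625.
q_{RxPlus} = 67 − 3·19.1875 + 2·21.0625 = 51.5625.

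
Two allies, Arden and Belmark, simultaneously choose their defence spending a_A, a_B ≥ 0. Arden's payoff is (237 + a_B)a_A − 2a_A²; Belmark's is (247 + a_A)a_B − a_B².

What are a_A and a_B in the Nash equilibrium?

Expanding Arden's payoff: 237a_A + a_Ba_A − 2a_A².
∂π/∂a_A = 237 + a_B − 4a_A = 0, so a_A = 59.25 + 0.25a_B.
Likewise for Belmark: a_B = 123.5 + 0.5a_A.
Solving the two reaction functions simultaneously: (1 − (0.25)(0.5))a_A = 59.25 + 0.25·123.5, so 0.875a_A = 90.125 and a_A = 103.
Then a_B = 123.5 + 0.5·103 = 175.

103, 175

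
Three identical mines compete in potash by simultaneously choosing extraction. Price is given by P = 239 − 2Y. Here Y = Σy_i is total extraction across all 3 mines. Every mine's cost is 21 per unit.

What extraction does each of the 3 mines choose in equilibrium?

A representative mine's profit is π_i = y_i(239 − 2Y) − 21y_i, with Y = y_i + Σ_{j≠i} y_j.
First-order condition: 218 − 4y_i − 2Σ_{j≠i} y_j = 0.
In a symmetric equilibrium every mine chooses the same y, so Σ_{j≠i} y_j = 2y. The condition becomes 218 − 8y = 0, giving y = 218/8 = 27.25.

27.25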